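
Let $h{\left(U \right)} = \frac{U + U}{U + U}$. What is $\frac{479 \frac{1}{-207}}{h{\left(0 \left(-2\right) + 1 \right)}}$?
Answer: $- \frac{479}{207} \approx -2.314$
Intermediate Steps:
$h{\left(U \right)} = 1$ ($h{\left(U \right)} = \frac{2 U}{2 U} = 2 U \frac{1}{2 U} = 1$)
$\frac{479 \frac{1}{-207}}{h{\left(0 \left(-2\right) + 1 \right)}} = \frac{479 \frac{1}{-207}}{1} = 479 \left(- \frac{1}{207}\right) 1 = \left(- \frac{479}{207}\right) 1 = - \frac{479}{207}$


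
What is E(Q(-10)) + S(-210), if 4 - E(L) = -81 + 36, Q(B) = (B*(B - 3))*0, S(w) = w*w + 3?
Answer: 44152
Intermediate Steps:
S(w) = 3 + w**2 (S(w) = w**2 + 3 = 3 + w**2)
Q(B) = 0 (Q(B) = (B*(-3 + B))*0 = 0)
E(L) = 49 (E(L) = 4 - (-81 + 36) = 4 - 1*(-45) = 4 + 45 = 49)
E(Q(-10)) + S(-210) = 49 + (3 + (-210)**2) = 49 + (3 + 44100) = 49 + 44103 = 44152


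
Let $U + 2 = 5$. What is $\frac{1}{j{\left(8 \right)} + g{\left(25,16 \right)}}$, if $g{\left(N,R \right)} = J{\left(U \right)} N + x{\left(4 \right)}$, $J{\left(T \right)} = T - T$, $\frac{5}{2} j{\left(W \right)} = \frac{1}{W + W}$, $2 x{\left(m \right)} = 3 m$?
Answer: $\frac{40}{241} \approx 0.16598$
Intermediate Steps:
$x{\left(m \right)} = \frac{3 m}{2}$
$U = 3$ ($U = -2 + 5 = 3$)
$j{\left(W \right)} = \frac{1}{5 W}$ ($j{\left(W \right)} = \frac{2}{5 \left(W + W\right)} = \frac{2}{5 \cdot 2 W} = \frac{2 \frac{1}{2 W}}{5} = \frac{1}{5 W}$)
$J{\left(T \right)} = 0$
$g{\left(N,R \right)} = 6$ ($g{\left(N,R \right)} = 0 N + \frac{3}{2} \cdot 4 = 0 + 6 = 6$)
$\frac{1}{j{\left(8 \right)} + g{\left(25,16 \right)}} = \frac{1}{\frac{1}{5 \cdot 8} + 6} = \frac{1}{\frac{1}{5} \cdot \frac{1}{8} + 6} = \frac{1}{\frac{1}{40} + 6} = \frac{1}{\frac{241}{40}} = \frac{40}{241}$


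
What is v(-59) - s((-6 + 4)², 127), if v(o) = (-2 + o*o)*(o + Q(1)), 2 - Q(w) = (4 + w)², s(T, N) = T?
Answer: -285282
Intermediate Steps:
Q(w) = 2 - (4 + w)²
v(o) = (-23 + o)*(-2 + o²) (v(o) = (-2 + o*o)*(o + (2 - (4 + 1)²)) = (-2 + o²)*(o + (2 - 1*5²)) = (-2 + o²)*(o + (2 - 1*25)) = (-2 + o²)*(o + (2 - 25)) = (-2 + o²)*(o - 23) = (-2 + o²)*(-23 + o) = (-23 + o)*(-2 + o²))
v(-59) - s((-6 + 4)², 127) = (46 + (-59)³ - 23*(-59)² - 2*(-59)) - (-6 + 4)² = (46 - 205379 - 23*3481 + 118) - 1*(-2)² = (46 - 205379 - 80063 + 118) - 1*4 = -285278 - 4 = -285282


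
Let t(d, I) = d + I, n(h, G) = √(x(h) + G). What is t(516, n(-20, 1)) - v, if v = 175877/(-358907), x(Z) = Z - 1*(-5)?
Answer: 185371889/358907 + I*√14 ≈ 516.49 + 3.7417*I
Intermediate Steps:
x(Z) = 5 + Z (x(Z) = Z + 5 = 5 + Z)
n(h, G) = √(5 + G + h) (n(h, G) = √((5 + h) + G) = √(5 + G + h))
v = -175877/358907 (v = 175877*(-1/358907) = -175877/358907 ≈ -0.49004)
t(d, I) = I + d
t(516, n(-20, 1)) - v = (√(5 + 1 - 20) + 516) - 1*(-175877/358907) = (√(-14) + 516) + 175877/358907 = (I*√14 + 516) + 175877/358907 = (516 + I*√14) + 175877/358907 = 185371889/358907 + I*√14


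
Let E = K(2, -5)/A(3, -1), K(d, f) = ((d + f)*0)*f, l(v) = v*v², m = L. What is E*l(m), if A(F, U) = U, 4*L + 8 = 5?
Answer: 0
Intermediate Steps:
L = -¾ (L = -2 + (¼)*5 = -2 + 5/4 = -¾ ≈ -0.75000)
m = -¾ ≈ -0.75000
l(v) = v³
K(d, f) = 0 (K(d, f) = 0*f = 0)
E = 0 (E = 0/(-1) = 0*(-1) = 0)
E*l(m) = 0*(-¾)³ = 0*(-27/64) = 0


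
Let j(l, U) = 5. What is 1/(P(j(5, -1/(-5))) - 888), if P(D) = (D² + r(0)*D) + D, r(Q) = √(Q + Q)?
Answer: -1/858 ≈ -0.0011655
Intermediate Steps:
r(Q) = √2*√Q (r(Q) = √(2*Q) = √2*√Q)
P(D) = D + D² (P(D) = (D² + (√2*√0)*D) + D = (D² + (√2*0)*D) + D = (D² + 0*D) + D = (D² + 0) + D = D² + D = D + D²)
1/(P(j(5, -1/(-5))) - 888) = 1/(5*(1 + 5) - 888) = 1/(5*6 - 888) = 1/(30 - 888) = 1/(-858) = -1/858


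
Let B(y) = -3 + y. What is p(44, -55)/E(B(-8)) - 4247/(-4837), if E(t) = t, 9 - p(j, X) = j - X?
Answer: 482047/53207 ≈ 9.0598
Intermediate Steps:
p(j, X) = 9 + X - j (p(j, X) = 9 - (j - X) = 9 + (X - j) = 9 + X - j)
p(44, -55)/E(B(-8)) - 4247/(-4837) = (9 - 55 - 1*44)/(-3 - 8) - 4247/(-4837) = (9 - 55 - 44)/(-11) - 4247*(-1/4837) = -90*(-1/11) + 4247/4837 = 90/11 + 4247/4837 = 482047/53207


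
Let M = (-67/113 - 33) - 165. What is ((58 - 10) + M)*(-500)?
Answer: 8508500/113 ≈ 75297.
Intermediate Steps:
M = -22441/113 (M = (-67*1/113 - 33) - 165 = (-67/113 - 33) - 165 = -3796/113 - 165 = -22441/113 ≈ -198.59)
((58 - 10) + M)*(-500) = ((58 - 10) - 22441/113)*(-500) = (48 - 22441/113)*(-500) = -17017/113*(-500) = 8508500/113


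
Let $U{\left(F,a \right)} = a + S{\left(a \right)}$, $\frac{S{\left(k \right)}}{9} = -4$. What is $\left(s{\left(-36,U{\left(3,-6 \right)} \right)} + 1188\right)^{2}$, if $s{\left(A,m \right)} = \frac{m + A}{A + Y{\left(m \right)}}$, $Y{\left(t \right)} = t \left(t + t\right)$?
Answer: $\frac{478038108409}{338724} \approx 1.4113 \cdot 10^{6}$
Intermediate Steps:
$S{\left(k \right)} = -36$ ($S{\left(k \right)} = 9 \left(-4\right) = -36$)
$Y{\left(t \right)} = 2 t^{2}$ ($Y{\left(t \right)} = t 2 t = 2 t^{2}$)
$U{\left(F,a \right)} = -36 + a$ ($U{\left(F,a \right)} = a - 36 = -36 + a$)
$s{\left(A,m \right)} = \frac{A + m}{A + 2 m^{2}}$ ($s{\left(A,m \right)} = \frac{m + A}{A + 2 m^{2}} = \frac{A + m}{A + 2 m^{2}}$)
$\left(s{\left(-36,U{\left(3,-6 \right)} \right)} + 1188\right)^{2} = \left(\frac{-36 - 42}{-36 + 2 \left(-36 - 6\right)^{2}} + 1188\right)^{2} = \left(\frac{-36 - 42}{-36 + 2 \left(-42\right)^{2}} + 1188\right)^{2} = \left(\frac{1}{-36 + 2 \cdot 1764} \left(-78\right) + 1188\right)^{2} = \left(\frac{1}{-36 + 3528} \left(-78\right) + 1188\right)^{2} = \left(\frac{1}{3492} \left(-78\right) + 1188\right)^{2} = \left(- \frac{13}{582} + 1188\right)^{2} = \left(\frac{691403}{582}\right)^{2} = \frac{478038108409}{338724}$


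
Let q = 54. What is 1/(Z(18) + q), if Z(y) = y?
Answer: 1/72 ≈ 0.013889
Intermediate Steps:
1/(Z(18) + q) = 1/(18 + 54) = 1/72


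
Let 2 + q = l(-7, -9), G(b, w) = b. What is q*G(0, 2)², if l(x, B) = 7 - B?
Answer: 0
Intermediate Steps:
q = 14 (q = -2 + (7 - 1*(-9)) = -2 + (7 + 9) = -2 + 16 = 14)
q*G(0, 2)² = 14*0² = 14*0 = 0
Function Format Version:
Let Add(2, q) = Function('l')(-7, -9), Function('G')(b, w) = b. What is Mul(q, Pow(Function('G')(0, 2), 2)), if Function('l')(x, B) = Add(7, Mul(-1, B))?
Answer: 0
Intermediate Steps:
q = 14 (q = Add(-2, Add(7, Mul(-1, -9))) = Add(-2, Add(7, 9)) = Add(-2, 16) = 14)
Mul(q, Pow(Function('G')(0, 2), 2)) = Mul(14, Pow(0, 2)) = Mul(14, 0) = 0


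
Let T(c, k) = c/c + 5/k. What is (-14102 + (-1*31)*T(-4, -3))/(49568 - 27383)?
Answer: -42244/66555 ≈ -0.63472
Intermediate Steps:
T(c, k) = 1 + 5/k
(-14102 + (-1*31)*T(-4, -3))/(49568 - 27383) = (-14102 + (-1*31)*((5 - 3)/(-3)))/(49568 - 27383) = (-14102 - (-31)*2/3)/22185 = (-14102 - 31*(-⅔))*(1/22185) = (-14102 + 62/3)*(1/22185) = -42244/3*1/22185 = -42244/66555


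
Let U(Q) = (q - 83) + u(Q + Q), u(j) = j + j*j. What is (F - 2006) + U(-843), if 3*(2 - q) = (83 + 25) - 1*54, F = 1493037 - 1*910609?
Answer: 3421233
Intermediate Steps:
u(j) = j + j²
F = 582428 (F = 1493037 - 910609 = 582428)
q = -16 (q = 2 - ((83 + 25) - 1*54)/3 = 2 - (108 - 54)/3 = 2 - ⅓*54 = 2 - 18 = -16)
U(Q) = -99 + 2*Q*(1 + 2*Q) (U(Q) = (-16 - 83) + (Q + Q)*(1 + (Q + Q)) = -99 + (2*Q)*(1 + 2*Q) = -99 + 2*Q*(1 + 2*Q))
(F - 2006) + U(-843) = (582428 - 2006) + (-99 + 2*(-843)*(1 + 2*(-843))) = 580422 + (-99 + 2*(-843)*(1 - 1686)) = 580422 + (-99 + 2*(-843)*(-1685)) = 580422 + (-99 + 2840910) = 580422 + 2840811 = 3421233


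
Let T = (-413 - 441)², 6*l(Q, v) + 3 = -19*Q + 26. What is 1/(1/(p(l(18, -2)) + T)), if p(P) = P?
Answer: 4375577/6 ≈ 7.2926e+5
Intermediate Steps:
l(Q, v) = 23/6 - 19*Q/6 (l(Q, v) = -½ + (-19*Q + 26)/6 = -½ + (26 - 19*Q)/6 = -½ + (13/3 - 19*Q/6) = 23/6 - 19*Q/6)
T = 729316 (T = (-854)² = 729316)
1/(1/(p(l(18, -2)) + T)) = 1/(1/((23/6 - 19/6*18) + 729316)) = 1/(1/((23/6 - 57) + 729316)) = 1/(1/(-319/6 + 729316)) = 1/(1/(4375577/6)) = 1/(6/4375577) = 4375577/6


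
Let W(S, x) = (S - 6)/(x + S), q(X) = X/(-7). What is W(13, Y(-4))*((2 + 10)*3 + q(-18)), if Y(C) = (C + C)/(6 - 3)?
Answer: 810/31 ≈ 26.129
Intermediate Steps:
q(X) = -X/7 (q(X) = X*(-⅐) = -X/7)
Y(C) = 2*C/3 (Y(C) = (2*C)/3 = (2*C)*(⅓) = 2*C/3)
W(S, x) = (-6 + S)/(S + x)
W(13, Y(-4))*((2 + 10)*3 + q(-18)) = ((-6 + 13)/(13 + (⅔)*(-4)))*((2 + 10)*3 - ⅐*(-18)) = (7/(13 - 8/3))*(12*3 + 18/7) = (7/(31/3))*(36 + 18/7) = ((3/31)*7)*(270/7) = (21/31)*(270/7) = 810/31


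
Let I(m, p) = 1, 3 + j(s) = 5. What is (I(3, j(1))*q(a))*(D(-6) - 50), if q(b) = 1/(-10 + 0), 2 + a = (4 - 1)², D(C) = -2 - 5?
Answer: 57/10 ≈ 5.7000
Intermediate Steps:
D(C) = -7
j(s) = 2 (j(s) = -3 + 5 = 2)
a = 7 (a = -2 + (4 - 1)² = -2 + 3² = -2 + 9 = 7)
q(b) = -⅒ (q(b) = 1/(-10) = -⅒)
(I(3, j(1))*q(a))*(D(-6) - 50) = (1*(-⅒))*(-7 - 50) = -⅒*(-57) = 57/10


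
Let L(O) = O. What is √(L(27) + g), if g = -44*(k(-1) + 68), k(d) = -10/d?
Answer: I*√3405 ≈ 58.352*I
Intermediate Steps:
g = -3432 (g = -44*(-10/(-1) + 68) = -44*(-10*(-1) + 68) = -44*(10 + 68) = -44*78 = -3432)
√(L(27) + g) = √(27 - 3432) = √(-3405) = I*√3405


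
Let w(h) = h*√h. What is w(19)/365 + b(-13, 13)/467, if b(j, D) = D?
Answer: 13/467 + 19*√19/365 ≈ 0.25474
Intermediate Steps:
w(h) = h^(3/2)
w(19)/365 + b(-13, 13)/467 = 19^(3/2)/365 + 13/467 = (19*√19)*(1/365) + 13*(1/467) = 19*√19/365 + 13/467 = 13/467 + 19*√19/365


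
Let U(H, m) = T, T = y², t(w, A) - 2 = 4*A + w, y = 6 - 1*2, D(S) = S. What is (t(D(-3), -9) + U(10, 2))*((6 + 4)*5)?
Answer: -1050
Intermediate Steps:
y = 4 (y = 6 - 2 = 4)
t(w, A) = 2 + w + 4*A (t(w, A) = 2 + (4*A + w) = 2 + (w + 4*A) = 2 + w + 4*A)
T = 16 (T = 4² = 16)
U(H, m) = 16
(t(D(-3), -9) + U(10, 2))*((6 + 4)*5) = ((2 - 3 + 4*(-9)) + 16)*((6 + 4)*5) = ((2 - 3 - 36) + 16)*(10*5) = (-37 + 16)*50 = -21*50 = -1050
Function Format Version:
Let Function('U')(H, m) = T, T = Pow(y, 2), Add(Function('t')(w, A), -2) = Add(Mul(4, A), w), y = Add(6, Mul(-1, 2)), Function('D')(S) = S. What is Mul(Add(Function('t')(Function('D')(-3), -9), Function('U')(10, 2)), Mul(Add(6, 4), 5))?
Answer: -1050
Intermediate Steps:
y = 4 (y = Add(6, -2) = 4)
Function('t')(w, A) = Add(2, w, Mul(4, A)) (Function('t')(w, A) = Add(2, Add(Mul(4, A), w)) = Add(2, Add(w, Mul(4, A))) = Add(2, w, Mul(4, A)))
T = 16 (T = Pow(4, 2) = 16)
Function('U')(H, m) = 16
Mul(Add(Function('t')(Function('D')(-3), -9), Function('U')(10, 2)), Mul(Add(6, 4), 5)) = Mul(Add(Add(2, -3, Mul(4, -9)), 16), Mul(Add(6, 4), 5)) = Mul(Add(Add(2, -3, -36), 16), Mul(10, 5)) = Mul(Add(-37, 16), 50) = Mul(-21, 50) = -1050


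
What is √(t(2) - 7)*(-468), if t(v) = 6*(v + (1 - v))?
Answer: -468*I ≈ -468.0*I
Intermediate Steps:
t(v) = 6 (t(v) = 6*1 = 6)
√(t(2) - 7)*(-468) = √(6 - 7)*(-468) = √(-1)*(-468) = I*(-468) = -468*I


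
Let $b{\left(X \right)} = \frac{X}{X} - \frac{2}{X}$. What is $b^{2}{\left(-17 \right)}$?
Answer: $\frac{361}{289} \approx 1.2491$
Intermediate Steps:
$b{\left(X \right)} = 1 - \frac{2}{X}$
$b^{2}{\left(-17 \right)} = \left(\frac{-2 - 17}{-17}\right)^{2} = \left(\left(- \frac{1}{17}\right) \left(-19\right)\right)^{2} = \left(\frac{19}{17}\right)^{2} = \frac{361}{289}$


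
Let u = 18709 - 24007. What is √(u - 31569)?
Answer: I*√36867 ≈ 192.01*I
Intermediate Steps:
u = -5298
√(u - 31569) = √(-5298 - 31569) = √(-36867) = I*√36867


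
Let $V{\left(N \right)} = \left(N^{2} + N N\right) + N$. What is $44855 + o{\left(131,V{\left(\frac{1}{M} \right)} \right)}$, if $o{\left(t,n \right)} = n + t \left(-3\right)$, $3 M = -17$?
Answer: $\frac{12849485}{289} \approx 44462.0$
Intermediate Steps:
$M = - \frac{17}{3}$ ($M = \frac{1}{3} \left(-17\right) = - \frac{17}{3} \approx -5.6667$)
$V{\left(N \right)} = N + 2 N^{2}$ ($V{\left(N \right)} = \left(N^{2} + N^{2}\right) + N = 2 N^{2} + N = N + 2 N^{2}$)
$o{\left(t,n \right)} = n - 3 t$
$44855 + o{\left(131,V{\left(\frac{1}{M} \right)} \right)} = 44855 - \left(393 - \frac{1 + \frac{2}{- \frac{17}{3}}}{- \frac{17}{3}}\right) = 44855 - \left(393 + \frac{3 \left(1 + 2 \left(- \frac{3}{17}\right)\right)}{17}\right) = 44855 - \left(393 + \frac{3 \left(1 - \frac{6}{17}\right)}{17}\right) = 44855 - \frac{113610}{289} = \frac{12849485}{289}$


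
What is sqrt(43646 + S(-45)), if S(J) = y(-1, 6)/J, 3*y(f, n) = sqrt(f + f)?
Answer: sqrt(88383150 - 15*I*sqrt(2))/45 ≈ 208.92 - 2.5071e-5*I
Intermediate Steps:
y(f, n) = sqrt(2)*sqrt(f)/3 (y(f, n) = sqrt(f + f)/3 = sqrt(2*f)/3 = (sqrt(2)*sqrt(f))/3 = sqrt(2)*sqrt(f)/3)
S(J) = I*sqrt(2)/(3*J) (S(J) = (sqrt(2)*sqrt(-1)/3)/J = (sqrt(2)*I/3)/J = (I*sqrt(2)/3)/J = I*sqrt(2)/(3*J))
sqrt(43646 + S(-45)) = sqrt(43646 + (1/3)*I*sqrt(2)/(-45)) = sqrt(43646 + (1/3)*I*sqrt(2)*(-1/45)) = sqrt(43646 - I*sqrt(2)/135)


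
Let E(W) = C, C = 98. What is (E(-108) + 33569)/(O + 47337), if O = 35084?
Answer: 33667/82421 ≈ 0.40848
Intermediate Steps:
E(W) = 98
(E(-108) + 33569)/(O + 47337) = (98 + 33569)/(35084 + 47337) = 33667/82421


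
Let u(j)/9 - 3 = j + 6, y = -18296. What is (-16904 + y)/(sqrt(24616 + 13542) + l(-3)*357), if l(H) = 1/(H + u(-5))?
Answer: 46076800/4602957 - 4259200*sqrt(38158)/4602957 ≈ -170.74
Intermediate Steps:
u(j) = 81 + 9*j (u(j) = 27 + 9*(j + 6) = 27 + 9*(6 + j) = 27 + (54 + 9*j) = 81 + 9*j)
l(H) = 1/(36 + H) (l(H) = 1/(H + (81 + 9*(-5))) = 1/(H + (81 - 45)) = 1/(H + 36) = 1/(36 + H))
(-16904 + y)/(sqrt(24616 + 13542) + l(-3)*357) = (-16904 - 18296)/(sqrt(24616 + 13542) + 357/(36 - 3)) = -35200/(sqrt(38158) + 357/33) = -35200/(sqrt(38158) + (1/33)*357) = -35200/(sqrt(38158) + 119/11) = -35200/(119/11 + sqrt(38158))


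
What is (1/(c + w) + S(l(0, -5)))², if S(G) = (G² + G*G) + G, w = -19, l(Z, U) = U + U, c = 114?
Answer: 325838601/9025 ≈ 36104.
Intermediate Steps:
l(Z, U) = 2*U
S(G) = G + 2*G² (S(G) = (G² + G²) + G = 2*G² + G = G + 2*G²)
(1/(c + w) + S(l(0, -5)))² = (1/(114 - 19) + (2*(-5))*(1 + 2*(2*(-5))))² = (1/95 - 10*(1 + 2*(-10)))² = (1/95 - 10*(1 - 20))² = (1/95 - 10*(-19))² = (1/95 + 190)² = (18051/95)² = 325838601/9025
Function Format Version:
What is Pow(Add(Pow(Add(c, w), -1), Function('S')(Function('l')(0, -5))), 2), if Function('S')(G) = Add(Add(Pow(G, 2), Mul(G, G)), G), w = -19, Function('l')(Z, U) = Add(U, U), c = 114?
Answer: Rational(325838601, 9025) ≈ 36104.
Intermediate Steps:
Function('l')(Z, U) = Mul(2, U)
Function('S')(G) = Add(G, Mul(2, Pow(G, 2))) (Function('S')(G) = Add(Add(Pow(G, 2), Pow(G, 2)), G) = Add(Mul(2, Pow(G, 2)), G) = Add(G, Mul(2, Pow(G, 2))))
Pow(Add(Pow(Add(c, w), -1), Function('S')(Function('l')(0, -5))), 2) = Pow(Add(Pow(Add(114, -19), -1), Mul(Mul(2, -5), Add(1, Mul(2, Mul(2, -5))))), 2) = Pow(Add(Pow(95, -1), Mul(-10, Add(1, Mul(2, -10)))), 2) = Pow(Add(Rational(1, 95), Mul(-10, Add(1, -20))), 2) = Pow(Add(Rational(1, 95), Mul(-10, -19)), 2) = Pow(Add(Rational(1, 95), 190), 2) = Pow(Rational(18051, 95), 2) = Rational(325838601, 9025)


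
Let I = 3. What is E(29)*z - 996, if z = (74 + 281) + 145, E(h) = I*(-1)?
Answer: -2496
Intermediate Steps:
E(h) = -3 (E(h) = 3*(-1) = -3)
z = 500 (z = 355 + 145 = 500)
E(29)*z - 996 = -3*500 - 996 = -1500 - 996 = -2496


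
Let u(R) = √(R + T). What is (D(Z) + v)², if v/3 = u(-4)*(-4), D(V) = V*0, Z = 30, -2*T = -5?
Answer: -216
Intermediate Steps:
T = 5/2 (T = -½*(-5) = 5/2 ≈ 2.5000)
u(R) = √(5/2 + R) (u(R) = √(R + 5/2) = √(5/2 + R))
D(V) = 0
v = -6*I*√6 (v = 3*((√(10 + 4*(-4))/2)*(-4)) = 3*((√(10 - 16)/2)*(-4)) = 3*((√(-6)/2)*(-4)) = 3*(((I*√6)/2)*(-4)) = 3*((I*√6/2)*(-4)) = 3*(-2*I*√6) = -6*I*√6 ≈ -14.697*I)
(D(Z) + v)² = (0 - 6*I*√6)² = (-6*I*√6)² = -216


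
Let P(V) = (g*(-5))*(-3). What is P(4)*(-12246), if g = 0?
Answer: 0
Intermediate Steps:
P(V) = 0 (P(V) = (0*(-5))*(-3) = 0*(-3) = 0)
P(4)*(-12246) = 0*(-12246) = 0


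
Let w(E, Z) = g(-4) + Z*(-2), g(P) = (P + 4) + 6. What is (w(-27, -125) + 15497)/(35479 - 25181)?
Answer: 15753/10298 ≈ 1.5297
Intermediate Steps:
g(P) = 10 + P (g(P) = (4 + P) + 6 = 10 + P)
w(E, Z) = 6 - 2*Z (w(E, Z) = (10 - 4) + Z*(-2) = 6 - 2*Z)
(w(-27, -125) + 15497)/(35479 - 25181) = ((6 - 2*(-125)) + 15497)/(35479 - 25181) = ((6 + 250) + 15497)/10298 = (256 + 15497)*(1/10298) = 15753*(1/10298) = 15753/10298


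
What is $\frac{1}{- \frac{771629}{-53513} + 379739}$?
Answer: $\frac{53513}{20321744736} \approx 2.6333 \cdot 10^{-6}$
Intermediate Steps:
$\frac{1}{- \frac{771629}{-53513} + 379739} = \frac{1}{\left(-771629\right) \left(- \frac{1}{53513}\right) + 379739} = \frac{1}{\frac{771629}{53513} + 379739} = \frac{1}{\frac{20321744736}{53513}} = \frac{53513}{20321744736}$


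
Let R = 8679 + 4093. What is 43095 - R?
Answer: 30323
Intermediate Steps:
R = 12772
43095 - R = 43095 - 1*12772 = 43095 - 12772 = 30323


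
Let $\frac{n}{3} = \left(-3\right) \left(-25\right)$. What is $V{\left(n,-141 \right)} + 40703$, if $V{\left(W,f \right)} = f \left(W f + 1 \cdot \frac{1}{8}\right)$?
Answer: $\frac{36111283}{8} \approx 4.5139 \cdot 10^{6}$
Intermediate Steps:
$n = 225$ ($n = 3 \left(\left(-3\right) \left(-25\right)\right) = 3 \cdot 75 = 225$)
$V{\left(W,f \right)} = f \left(\frac{1}{8} + W f\right)$ ($V{\left(W,f \right)} = f \left(W f + 1 \cdot \frac{1}{8}\right) = f \left(W f + \frac{1}{8}\right) = f \left(\frac{1}{8} + W f\right)$)
$V{\left(n,-141 \right)} + 40703 = - 141 \left(\frac{1}{8} + 225 \left(-141\right)\right) + 40703 = - 141 \left(\frac{1}{8} - 31725\right) + 40703 = \left(-141\right) \left(- \frac{253799}{8}\right) + 40703 = \frac{35785659}{8} + 40703 = \frac{36111283}{8}$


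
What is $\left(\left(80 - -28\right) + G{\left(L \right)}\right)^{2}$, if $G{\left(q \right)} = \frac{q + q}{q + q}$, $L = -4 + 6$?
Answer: $11881$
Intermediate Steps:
$L = 2$
$G{\left(q \right)} = 1$ ($G{\left(q \right)} = \frac{2 q}{2 q} = 2 q \frac{1}{2 q} = 1$)
$\left(\left(80 - -28\right) + G{\left(L \right)}\right)^{2} = \left(\left(80 - -28\right) + 1\right)^{2} = \left(\left(80 + 28\right) + 1\right)^{2} = \left(108 + 1\right)^{2} = 109^{2} = 11881$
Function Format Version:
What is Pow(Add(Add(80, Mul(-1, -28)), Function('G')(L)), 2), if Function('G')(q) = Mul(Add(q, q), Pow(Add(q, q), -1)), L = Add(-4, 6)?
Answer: 11881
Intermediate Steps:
L = 2
Function('G')(q) = 1 (Function('G')(q) = Mul(Mul(2, q), Pow(Mul(2, q), -1)) = Mul(Mul(2, q), Mul(Rational(1, 2), Pow(q, -1))) = 1)
Pow(Add(Add(80, Mul(-1, -28)), Function('G')(L)), 2) = Pow(Add(Add(80, Mul(-1, -28)), 1), 2) = Pow(Add(Add(80, 28), 1), 2) = Pow(Add(108, 1), 2) = Pow(109, 2) = 11881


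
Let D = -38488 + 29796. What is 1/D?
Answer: -1/8692 ≈ -0.00011505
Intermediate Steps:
D = -8692
1/D = 1/(-8692) = -1/8692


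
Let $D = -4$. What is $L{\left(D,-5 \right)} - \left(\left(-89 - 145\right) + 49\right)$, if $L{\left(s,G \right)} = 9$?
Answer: $194$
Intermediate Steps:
$L{\left(D,-5 \right)} - \left(\left(-89 - 145\right) + 49\right) = 9 - \left(\left(-89 - 145\right) + 49\right) = 9 - \left(-234 + 49\right) = 9 - -185 = 9 + 185 = 194$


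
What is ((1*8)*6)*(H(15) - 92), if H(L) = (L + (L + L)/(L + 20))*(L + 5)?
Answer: 75648/7 ≈ 10807.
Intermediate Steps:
H(L) = (5 + L)*(L + 2*L/(20 + L)) (H(L) = (L + (2*L)/(20 + L))*(5 + L) = (L + 2*L/(20 + L))*(5 + L) = (5 + L)*(L + 2*L/(20 + L)))
((1*8)*6)*(H(15) - 92) = ((1*8)*6)*(15*(110 + 15² + 27*15)/(20 + 15) - 92) = (8*6)*(15*(110 + 225 + 405)/35 - 92) = 48*(15*(1/35)*740 - 92) = 48*(2220/7 - 92) = 48*(1576/7) = 75648/7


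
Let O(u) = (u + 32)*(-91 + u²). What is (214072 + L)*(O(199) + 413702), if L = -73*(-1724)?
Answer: 3243049001088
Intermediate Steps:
L = 125852
O(u) = (-91 + u²)*(32 + u) (O(u) = (32 + u)*(-91 + u²) = (-91 + u²)*(32 + u))
(214072 + L)*(O(199) + 413702) = (214072 + 125852)*((-2912 + 199³ - 91*199 + 32*199²) + 413702) = 339924*((-2912 + 7880599 - 18109 + 32*39601) + 413702) = 339924*((-2912 + 7880599 - 18109 + 1267232) + 413702) = 339924*(9126810 + 413702) = 339924*9540512 = 3243049001088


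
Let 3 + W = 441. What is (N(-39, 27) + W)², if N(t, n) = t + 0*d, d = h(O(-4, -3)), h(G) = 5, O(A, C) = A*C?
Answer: 159201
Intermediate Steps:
d = 5
N(t, n) = t (N(t, n) = t + 0*5 = t + 0 = t)
W = 438 (W = -3 + 441 = 438)
(N(-39, 27) + W)² = (-39 + 438)² = 399² = 159201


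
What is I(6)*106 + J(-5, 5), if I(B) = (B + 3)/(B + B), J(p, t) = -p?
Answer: 169/2 ≈ 84.500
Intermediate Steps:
I(B) = (3 + B)/(2*B) (I(B) = (3 + B)/((2*B)) = (3 + B)*(1/(2*B)) = (3 + B)/(2*B))
I(6)*106 + J(-5, 5) = ((½)*(3 + 6)/6)*106 - 1*(-5) = ((½)*(⅙)*9)*106 + 5 = (¾)*106 + 5 = 159/2 + 5 = 169/2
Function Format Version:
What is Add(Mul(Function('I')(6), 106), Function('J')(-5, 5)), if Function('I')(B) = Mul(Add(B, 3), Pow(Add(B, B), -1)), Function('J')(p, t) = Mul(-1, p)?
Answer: Rational(169, 2) ≈ 84.500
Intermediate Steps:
Function('I')(B) = Mul(Rational(1, 2), Pow(B, -1), Add(3, B)) (Function('I')(B) = Mul(Add(3, B), Pow(Mul(2, B), -1)) = Mul(Add(3, B), Mul(Rational(1, 2), Pow(B, -1))) = Mul(Rational(1, 2), Pow(B, -1), Add(3, B)))
Add(Mul(Function('I')(6), 106), Function('J')(-5, 5)) = Add(Mul(Mul(Rational(1, 2), Pow(6, -1), Add(3, 6)), 106), Mul(-1, -5)) = Add(Mul(Mul(Rational(1, 2), Rational(1, 6), 9), 106), 5) = Add(Mul(Rational(3, 4), 106), 5) = Add(Rational(159, 2), 5) = Rational(169, 2)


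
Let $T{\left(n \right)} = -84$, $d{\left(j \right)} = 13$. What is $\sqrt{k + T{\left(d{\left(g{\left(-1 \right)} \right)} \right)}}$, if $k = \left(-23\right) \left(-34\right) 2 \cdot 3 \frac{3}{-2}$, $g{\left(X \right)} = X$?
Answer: $i \sqrt{7122} \approx 84.392 i$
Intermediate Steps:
$k = -7038$ ($k = 782 \cdot 6 \cdot 3 \left(- \frac{1}{2}\right) = 782 \cdot 6 \left(- \frac{3}{2}\right) = 782 \left(-9\right) = -7038$)
$\sqrt{k + T{\left(d{\left(g{\left(-1 \right)} \right)} \right)}} = \sqrt{-7038 - 84} = \sqrt{-7122} = i \sqrt{7122}$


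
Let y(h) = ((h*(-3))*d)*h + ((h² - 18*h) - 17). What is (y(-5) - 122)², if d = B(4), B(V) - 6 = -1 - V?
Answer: 9801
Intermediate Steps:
B(V) = 5 - V (B(V) = 6 + (-1 - V) = 5 - V)
d = 1 (d = 5 - 1*4 = 5 - 4 = 1)
y(h) = -17 - 18*h - 2*h² (y(h) = ((h*(-3))*1)*h + ((h² - 18*h) - 17) = (-3*h*1)*h + (-17 + h² - 18*h) = (-3*h)*h + (-17 + h² - 18*h) = -3*h² + (-17 + h² - 18*h) = -17 - 18*h - 2*h²)
(y(-5) - 122)² = ((-17 - 18*(-5) - 2*(-5)²) - 122)² = ((-17 + 90 - 2*25) - 122)² = ((-17 + 90 - 50) - 122)² = (23 - 122)² = (-99)² = 9801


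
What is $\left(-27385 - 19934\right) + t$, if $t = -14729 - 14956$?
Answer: $-77004$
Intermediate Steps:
$t = -29685$
$\left(-27385 - 19934\right) + t = \left(-27385 - 19934\right) - 29685 = -47319 - 29685 = -77004$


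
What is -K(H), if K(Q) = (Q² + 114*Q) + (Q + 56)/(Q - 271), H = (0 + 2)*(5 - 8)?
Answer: 179546/277 ≈ 648.18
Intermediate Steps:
H = -6 (H = 2*(-3) = -6)
K(Q) = Q² + 114*Q + (56 + Q)/(-271 + Q) (K(Q) = (Q² + 114*Q) + (56 + Q)/(-271 + Q) = Q² + 114*Q + (56 + Q)/(-271 + Q))
-K(H) = -(56 + (-6)³ - 30893*(-6) - 157*(-6)²)/(-271 - 6) = -(56 - 216 + 185358 - 157*36)/(-277) = -(-1)*(56 - 216 + 185358 - 5652)/277 = -(-1)*179546/277 = -1*(-179546/277) = 179546/277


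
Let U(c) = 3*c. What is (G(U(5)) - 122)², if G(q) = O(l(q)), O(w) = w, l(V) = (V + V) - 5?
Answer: 9409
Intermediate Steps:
l(V) = -5 + 2*V (l(V) = 2*V - 5 = -5 + 2*V)
G(q) = -5 + 2*q
(G(U(5)) - 122)² = ((-5 + 2*(3*5)) - 122)² = ((-5 + 2*15) - 122)² = ((-5 + 30) - 122)² = (25 - 122)² = (-97)² = 9409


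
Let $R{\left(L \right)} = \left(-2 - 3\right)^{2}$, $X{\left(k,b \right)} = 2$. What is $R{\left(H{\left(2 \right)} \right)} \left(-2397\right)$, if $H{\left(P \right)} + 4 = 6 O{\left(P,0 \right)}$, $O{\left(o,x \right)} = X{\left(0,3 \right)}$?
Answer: $-59925$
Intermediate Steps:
$O{\left(o,x \right)} = 2$
$H{\left(P \right)} = 8$ ($H{\left(P \right)} = -4 + 6 \cdot 2 = -4 + 12 = 8$)
$R{\left(L \right)} = 25$ ($R{\left(L \right)} = \left(-5\right)^{2} = 25$)
$R{\left(H{\left(2 \right)} \right)} \left(-2397\right) = 25 \left(-2397\right) = -59925$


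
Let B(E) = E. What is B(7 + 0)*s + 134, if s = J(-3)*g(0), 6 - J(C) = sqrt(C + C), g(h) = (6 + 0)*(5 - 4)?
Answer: 386 - 42*I*sqrt(6) ≈ 386.0 - 102.88*I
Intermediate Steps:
g(h) = 6 (g(h) = 6*1 = 6)
J(C) = 6 - sqrt(2)*sqrt(C) (J(C) = 6 - sqrt(C + C) = 6 - sqrt(2*C) = 6 - sqrt(2)*sqrt(C))
s = 36 - 6*I*sqrt(6) (s = (6 - sqrt(2)*sqrt(-3))*6 = (6 - sqrt(2)*I*sqrt(3))*6 = (6 - I*sqrt(6))*6 = 36 - 6*I*sqrt(6) ≈ 36.0 - 14.697*I)
B(7 + 0)*s + 134 = (7 + 0)*(36 - 6*I*sqrt(6)) + 134 = 7*(36 - 6*I*sqrt(6)) + 134 = (252 - 42*I*sqrt(6)) + 134 = 386 - 42*I*sqrt(6)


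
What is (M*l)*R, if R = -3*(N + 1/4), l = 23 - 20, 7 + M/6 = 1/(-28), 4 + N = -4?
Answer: -164889/56 ≈ -2944.4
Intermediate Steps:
N = -8 (N = -4 - 4 = -8)
M = -591/14 (M = -42 + 6/(-28) = -42 + 6*(-1/28) = -42 - 3/14 = -591/14 ≈ -42.214)
l = 3
R = 93/4 (R = -3*(-8 + 1/4) = -3*(-31/4) = 93/4 ≈ 23.250)
(M*l)*R = -591/14*3*(93/4) = -1773/14*93/4 = -164889/56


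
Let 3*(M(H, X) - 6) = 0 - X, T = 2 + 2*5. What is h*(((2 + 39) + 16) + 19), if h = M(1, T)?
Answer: 152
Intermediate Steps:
T = 12 (T = 2 + 10 = 12)
M(H, X) = 6 - X/3 (M(H, X) = 6 + (0 - X)/3 = 6 + (-X)/3 = 6 - X/3)
h = 2 (h = 6 - ⅓*12 = 6 - 4 = 2)
h*(((2 + 39) + 16) + 19) = 2*(((2 + 39) + 16) + 19) = 2*((41 + 16) + 19) = 2*(57 + 19) = 2*76 = 152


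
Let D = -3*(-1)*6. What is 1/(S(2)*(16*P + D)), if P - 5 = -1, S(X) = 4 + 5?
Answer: 1/738 ≈ 0.0013550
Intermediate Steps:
S(X) = 9
D = 18 (D = 3*6 = 18)
P = 4 (P = 5 - 1 = 4)
1/(S(2)*(16*P + D)) = 1/(9*(16*4 + 18)) = 1/(9*(64 + 18)) = 1/(9*82) = 1/738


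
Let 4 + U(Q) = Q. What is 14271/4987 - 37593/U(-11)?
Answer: 62563452/24935 ≈ 2509.1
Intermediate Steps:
U(Q) = -4 + Q
14271/4987 - 37593/U(-11) = 14271/4987 - 37593/(-4 - 11) = 14271*(1/4987) - 37593/(-15) = 14271/4987 - 37593*(-1/15) = 14271/4987 + 12531/5 = 62563452/24935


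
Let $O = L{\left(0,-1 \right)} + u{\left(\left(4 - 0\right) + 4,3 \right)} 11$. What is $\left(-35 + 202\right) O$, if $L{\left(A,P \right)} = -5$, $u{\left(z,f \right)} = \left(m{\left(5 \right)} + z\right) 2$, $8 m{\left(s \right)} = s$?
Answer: $\frac{123413}{4} \approx 30853.0$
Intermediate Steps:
$m{\left(s \right)} = \frac{s}{8}$
$u{\left(z,f \right)} = \frac{5}{4} + 2 z$ ($u{\left(z,f \right)} = \left(\frac{1}{8} \cdot 5 + z\right) 2 = \left(\frac{5}{8} + z\right) 2 = \frac{5}{4} + 2 z$)
$O = \frac{739}{4}$ ($O = -5 + \left(\frac{5}{4} + 2 \left(\left(4 - 0\right) + 4\right)\right) 11 = -5 + \left(\frac{5}{4} + 2 \left(\left(4 + 0\right) + 4\right)\right) 11 = -5 + \left(\frac{5}{4} + 2 \left(4 + 4\right)\right) 11 = -5 + \left(\frac{5}{4} + 2 \cdot 8\right) 11 = -5 + \left(\frac{5}{4} + 16\right) 11 = -5 + \frac{69}{4} \cdot 11 = -5 + \frac{759}{4} = \frac{739}{4} \approx 184.75$)
$\left(-35 + 202\right) O = \left(-35 + 202\right) \frac{739}{4} = 167 \cdot \frac{739}{4} = \frac{123413}{4}$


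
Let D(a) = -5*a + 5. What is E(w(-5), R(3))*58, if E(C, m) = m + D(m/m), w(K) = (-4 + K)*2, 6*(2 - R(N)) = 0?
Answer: 116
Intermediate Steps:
R(N) = 2 (R(N) = 2 - ⅙*0 = 2 + 0 = 2)
w(K) = -8 + 2*K
D(a) = 5 - 5*a
E(C, m) = m (E(C, m) = m + (5 - 5*m/m) = m + (5 - 5*1) = m + (5 - 5) = m + 0 = m)
E(w(-5), R(3))*58 = 2*58 = 116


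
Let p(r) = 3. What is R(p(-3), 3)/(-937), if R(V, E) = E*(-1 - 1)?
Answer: 6/937 ≈ 0.0064034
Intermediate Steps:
R(V, E) = -2*E (R(V, E) = E*(-2) = -2*E)
R(p(-3), 3)/(-937) = -2*3/(-937) = -6*(-1/937) = 6/937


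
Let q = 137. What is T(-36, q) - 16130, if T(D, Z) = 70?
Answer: -16060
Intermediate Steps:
T(-36, q) - 16130 = 70 - 16130 = -16060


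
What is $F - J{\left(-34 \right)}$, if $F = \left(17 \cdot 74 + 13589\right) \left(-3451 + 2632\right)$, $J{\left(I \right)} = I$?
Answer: $-12159659$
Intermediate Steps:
$F = -12159693$ ($F = \left(1258 + 13589\right) \left(-819\right) = 14847 \left(-819\right) = -12159693$)
$F - J{\left(-34 \right)} = -12159693 - -34 = -12159693 + 34 = -12159659$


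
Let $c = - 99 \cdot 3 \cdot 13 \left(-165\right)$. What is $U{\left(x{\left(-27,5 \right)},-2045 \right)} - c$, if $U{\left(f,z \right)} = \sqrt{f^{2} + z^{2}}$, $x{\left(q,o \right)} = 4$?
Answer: $-637065 + \sqrt{4182041} \approx -6.3502 \cdot 10^{5}$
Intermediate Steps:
$c = 637065$ ($c = \left(-99\right) 39 \left(-165\right) = \left(-3861\right) \left(-165\right) = 637065$)
$U{\left(x{\left(-27,5 \right)},-2045 \right)} - c = \sqrt{4^{2} + \left(-2045\right)^{2}} - 637065 = \sqrt{16 + 4182025} - 637065 = \sqrt{4182041} - 637065 = -637065 + \sqrt{4182041}$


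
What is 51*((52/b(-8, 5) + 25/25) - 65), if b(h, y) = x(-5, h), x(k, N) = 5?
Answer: -13668/5 ≈ -2733.6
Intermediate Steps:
b(h, y) = 5
51*((52/b(-8, 5) + 25/25) - 65) = 51*((52/5 + 25/25) - 65) = 51*((52*(⅕) + 25*(1/25)) - 65) = 51*((52/5 + 1) - 65) = 51*(57/5 - 65) = 51*(-268/5) = -13668/5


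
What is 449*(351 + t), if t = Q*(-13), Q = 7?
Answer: 116740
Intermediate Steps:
t = -91 (t = 7*(-13) = -91)
449*(351 + t) = 449*(351 - 91) = 449*260 = 116740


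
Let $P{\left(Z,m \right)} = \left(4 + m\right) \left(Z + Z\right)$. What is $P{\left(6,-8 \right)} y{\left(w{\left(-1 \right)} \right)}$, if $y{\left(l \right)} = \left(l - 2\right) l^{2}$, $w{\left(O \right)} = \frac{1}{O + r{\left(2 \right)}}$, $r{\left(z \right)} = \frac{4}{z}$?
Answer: $48$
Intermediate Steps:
$P{\left(Z,m \right)} = 2 Z \left(4 + m\right)$ ($P{\left(Z,m \right)} = \left(4 + m\right) 2 Z = 2 Z \left(4 + m\right)$)
$w{\left(O \right)} = \frac{1}{2 + O}$ ($w{\left(O \right)} = \frac{1}{O + \frac{4}{2}} = \frac{1}{O + 4 \cdot \frac{1}{2}} = \frac{1}{O + 2} = \frac{1}{2 + O}$)
$y{\left(l \right)} = l^{2} \left(-2 + l\right)$ ($y{\left(l \right)} = \left(-2 + l\right) l^{2} = l^{2} \left(-2 + l\right)$)
$P{\left(6,-8 \right)} y{\left(w{\left(-1 \right)} \right)} = 2 \cdot 6 \left(4 - 8\right) \left(\frac{1}{2 - 1}\right)^{2} \left(-2 + \frac{1}{2 - 1}\right) = 2 \cdot 6 \left(-4\right) \left(1^{-1}\right)^{2} \left(-2 + 1^{-1}\right) = - 48 \cdot 1^{2} \left(-2 + 1\right) = - 48 \cdot 1 \left(-1\right) = \left(-48\right) \left(-1\right) = 48$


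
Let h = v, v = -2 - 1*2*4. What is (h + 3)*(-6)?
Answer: 42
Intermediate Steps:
v = -10 (v = -2 - 2*4 = -2 - 8 = -10)
h = -10
(h + 3)*(-6) = (-10 + 3)*(-6) = -7*(-6) = 42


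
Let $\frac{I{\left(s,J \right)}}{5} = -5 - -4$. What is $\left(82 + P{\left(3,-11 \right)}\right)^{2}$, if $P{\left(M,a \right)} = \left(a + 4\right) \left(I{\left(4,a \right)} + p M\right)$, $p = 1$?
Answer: $9216$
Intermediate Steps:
$I{\left(s,J \right)} = -5$ ($I{\left(s,J \right)} = 5 \left(-5 - -4\right) = 5 \left(-5 + 4\right) = 5 \left(-1\right) = -5$)
$P{\left(M,a \right)} = \left(-5 + M\right) \left(4 + a\right)$ ($P{\left(M,a \right)} = \left(a + 4\right) \left(-5 + 1 M\right) = \left(4 + a\right) \left(-5 + M\right) = \left(-5 + M\right) \left(4 + a\right)$)
$\left(82 + P{\left(3,-11 \right)}\right)^{2} = \left(82 + \left(-20 - -55 + 4 \cdot 3 + 3 \left(-11\right)\right)\right)^{2} = \left(82 + \left(-20 + 55 + 12 - 33\right)\right)^{2} = \left(82 + 14\right)^{2} = 96^{2} = 9216$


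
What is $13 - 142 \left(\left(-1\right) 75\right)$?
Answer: $10663$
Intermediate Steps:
$13 - 142 \left(\left(-1\right) 75\right) = 13 - -10650 = 13 + 10650 = 10663$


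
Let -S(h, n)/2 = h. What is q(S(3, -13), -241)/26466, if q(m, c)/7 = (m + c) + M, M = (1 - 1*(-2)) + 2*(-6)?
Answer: -896/13233 ≈ -0.067710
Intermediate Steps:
S(h, n) = -2*h
M = -9 (M = (1 + 2) - 12 = 3 - 12 = -9)
q(m, c) = -63 + 7*c + 7*m (q(m, c) = 7*((m + c) - 9) = 7*((c + m) - 9) = 7*(-9 + c + m) = -63 + 7*c + 7*m)
q(S(3, -13), -241)/26466 = (-63 + 7*(-241) + 7*(-2*3))/26466 = (-63 - 1687 + 7*(-6))*(1/26466) = (-63 - 1687 - 42)*(1/26466) = -1792*1/26466 = -896/13233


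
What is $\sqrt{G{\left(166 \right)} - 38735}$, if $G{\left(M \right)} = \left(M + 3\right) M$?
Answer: $i \sqrt{10681} \approx 103.35 i$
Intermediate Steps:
$G{\left(M \right)} = M \left(3 + M\right)$ ($G{\left(M \right)} = \left(3 + M\right) M = M \left(3 + M\right)$)
$\sqrt{G{\left(166 \right)} - 38735} = \sqrt{166 \left(3 + 166\right) - 38735} = \sqrt{166 \cdot 169 - 38735} = \sqrt{28054 - 38735} = \sqrt{-10681} = i \sqrt{10681}$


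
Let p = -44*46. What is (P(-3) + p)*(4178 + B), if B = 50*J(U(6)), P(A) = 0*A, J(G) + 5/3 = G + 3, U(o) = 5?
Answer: -27291616/3 ≈ -9.0972e+6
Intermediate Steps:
p = -2024
J(G) = 4/3 + G (J(G) = -5/3 + (G + 3) = -5/3 + (3 + G) = 4/3 + G)
P(A) = 0
B = 950/3 (B = 50*(4/3 + 5) = 50*(19/3) = 950/3 ≈ 316.67)
(P(-3) + p)*(4178 + B) = (0 - 2024)*(4178 + 950/3) = -2024*13484/3 = -27291616/3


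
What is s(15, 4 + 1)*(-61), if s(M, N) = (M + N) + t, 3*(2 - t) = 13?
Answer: -3233/3 ≈ -1077.7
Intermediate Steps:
t = -7/3 (t = 2 - ⅓*13 = 2 - 13/3 = -7/3 ≈ -2.3333)
s(M, N) = -7/3 + M + N (s(M, N) = (M + N) - 7/3 = -7/3 + M + N)
s(15, 4 + 1)*(-61) = (-7/3 + 15 + (4 + 1))*(-61) = (-7/3 + 15 + 5)*(-61) = (53/3)*(-61) = -3233/3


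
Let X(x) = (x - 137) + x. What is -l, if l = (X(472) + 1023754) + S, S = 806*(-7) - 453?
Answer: -1018466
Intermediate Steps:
X(x) = -137 + 2*x (X(x) = (-137 + x) + x = -137 + 2*x)
S = -6095 (S = -5642 - 453 = -6095)
l = 1018466 (l = ((-137 + 2*472) + 1023754) - 6095 = ((-137 + 944) + 1023754) - 6095 = (807 + 1023754) - 6095 = 1024561 - 6095 = 1018466)
-l = -1*1018466 = -1018466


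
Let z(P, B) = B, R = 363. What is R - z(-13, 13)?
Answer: 350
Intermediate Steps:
R - z(-13, 13) = 363 - 1*13 = 363 - 13 = 350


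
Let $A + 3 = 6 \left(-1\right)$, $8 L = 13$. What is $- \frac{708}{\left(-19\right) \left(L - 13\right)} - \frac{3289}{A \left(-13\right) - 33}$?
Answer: $- \frac{880351}{20748} \approx -42.431$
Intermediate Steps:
$L = \frac{13}{8}$ ($L = \frac{1}{8} \cdot 13 = \frac{13}{8} \approx 1.625$)
$A = -9$ ($A = -3 + 6 \left(-1\right) = -3 - 6 = -9$)
$- \frac{708}{\left(-19\right) \left(L - 13\right)} - \frac{3289}{A \left(-13\right) - 33} = - \frac{708}{\left(-19\right) \left(\frac{13}{8} - 13\right)} - \frac{3289}{\left(-9\right) \left(-13\right) - 33} = - \frac{708}{\left(-19\right) \left(- \frac{91}{8}\right)} - \frac{3289}{117 - 33} = - \frac{708}{\frac{1729}{8}} - \frac{3289}{84} = \left(-708\right) \frac{8}{1729} - \frac{3289}{84} = - \frac{5664}{1729} - \frac{3289}{84} = - \frac{880351}{20748}$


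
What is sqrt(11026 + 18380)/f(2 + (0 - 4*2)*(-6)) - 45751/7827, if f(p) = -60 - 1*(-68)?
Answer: -45751/7827 + 13*sqrt(174)/8 ≈ 15.590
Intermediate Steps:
f(p) = 8 (f(p) = -60 + 68 = 8)
sqrt(11026 + 18380)/f(2 + (0 - 4*2)*(-6)) - 45751/7827 = sqrt(11026 + 18380)/8 - 45751/7827 = sqrt(29406)*(1/8) - 45751*1/7827 = (13*sqrt(174))*(1/8) - 45751/7827 = 13*sqrt(174)/8 - 45751/7827 = -45751/7827 + 13*sqrt(174)/8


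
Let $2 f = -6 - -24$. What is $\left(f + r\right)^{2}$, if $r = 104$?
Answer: $12769$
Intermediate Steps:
$f = 9$ ($f = \frac{-6 - -24}{2} = \frac{-6 + 24}{2} = \frac{1}{2} \cdot 18 = 9$)
$\left(f + r\right)^{2} = \left(9 + 104\right)^{2} = 113^{2} = 12769$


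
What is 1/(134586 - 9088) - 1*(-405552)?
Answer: 50895964897/125498 ≈ 4.0555e+5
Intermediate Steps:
1/(134586 - 9088) - 1*(-405552) = 1/125498 + 405552 = 50895964897/125498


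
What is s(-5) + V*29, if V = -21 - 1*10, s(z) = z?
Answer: -904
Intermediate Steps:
V = -31 (V = -21 - 10 = -31)
s(-5) + V*29 = -5 - 31*29 = -5 - 899 = -904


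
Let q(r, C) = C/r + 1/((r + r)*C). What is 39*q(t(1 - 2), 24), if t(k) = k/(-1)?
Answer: 14989/16 ≈ 936.81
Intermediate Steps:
t(k) = -k (t(k) = k*(-1) = -k)
q(r, C) = C/r + 1/(2*C*r) (q(r, C) = C/r + 1/(((2*r))*C) = C/r + (1/(2*r))/C = C/r + 1/(2*C*r))
39*q(t(1 - 2), 24) = 39*((½ + 24²)/(24*((-(1 - 2))))) = 39*((½ + 576)/(24*((-1*(-1))))) = 39*((1/24)*(1153/2)/1) = 39*((1/24)*1*(1153/2)) = 39*(1153/48) = 14989/16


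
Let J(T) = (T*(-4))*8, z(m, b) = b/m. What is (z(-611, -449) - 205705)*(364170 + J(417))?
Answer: -44093673162756/611 ≈ -7.2166e+10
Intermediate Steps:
J(T) = -32*T (J(T) = -4*T*8 = -32*T)
(z(-611, -449) - 205705)*(364170 + J(417)) = (-449/(-611) - 205705)*(364170 - 32*417) = (-449*(-1/611) - 205705)*(364170 - 13344) = (449/611 - 205705)*350826 = -125685306/611*350826 = -44093673162756/611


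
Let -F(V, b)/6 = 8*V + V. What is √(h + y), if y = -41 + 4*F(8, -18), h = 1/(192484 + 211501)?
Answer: 6*I*√8019657325390/403985 ≈ 42.06*I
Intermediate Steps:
F(V, b) = -54*V (F(V, b) = -6*(8*V + V) = -54*V)
h = 1/403985 ≈ 2.4753e-6
y = -1769 (y = -41 + 4*(-54*8) = -41 + 4*(-432) = -41 - 1728 = -1769)
√(h + y) = √(1/403985 - 1769) = √(-714649464/403985) = 6*I*√8019657325390/403985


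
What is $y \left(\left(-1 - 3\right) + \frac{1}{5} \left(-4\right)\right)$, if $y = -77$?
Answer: $\frac{1848}{5} \approx 369.6$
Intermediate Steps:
$y \left(\left(-1 - 3\right) + \frac{1}{5} \left(-4\right)\right) = - 77 \left(\left(-1 - 3\right) + \frac{1}{5} \left(-4\right)\right) = - 77 \left(-4 - \frac{4}{5}\right) = \left(-77\right) \left(- \frac{24}{5}\right) = \frac{1848}{5}$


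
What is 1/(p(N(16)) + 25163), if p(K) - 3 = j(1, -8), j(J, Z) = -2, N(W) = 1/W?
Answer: 1/25164 ≈ 3.9739e-5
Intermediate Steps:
p(K) = 1 (p(K) = 3 - 2 = 1)
1/(p(N(16)) + 25163) = 1/(1 + 25163) = 1/25164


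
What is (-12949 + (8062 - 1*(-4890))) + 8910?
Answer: 8913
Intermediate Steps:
(-12949 + (8062 - 1*(-4890))) + 8910 = (-12949 + (8062 + 4890)) + 8910 = (-12949 + 12952) + 8910 = 3 + 8910 = 8913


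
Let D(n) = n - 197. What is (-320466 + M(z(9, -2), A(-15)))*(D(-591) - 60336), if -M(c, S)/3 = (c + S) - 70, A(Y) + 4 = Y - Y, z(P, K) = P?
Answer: 19576244604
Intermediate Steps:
D(n) = -197 + n
A(Y) = -4 (A(Y) = -4 + (Y - Y) = -4 + 0 = -4)
M(c, S) = 210 - 3*S - 3*c (M(c, S) = -3*((c + S) - 70) = -3*((S + c) - 70) = -3*(-70 + S + c) = 210 - 3*S - 3*c)
(-320466 + M(z(9, -2), A(-15)))*(D(-591) - 60336) = (-320466 + (210 - 3*(-4) - 3*9))*((-197 - 591) - 60336) = (-320466 + (210 + 12 - 27))*(-788 - 60336) = (-320466 + 195)*(-61124) = -320271*(-61124) = 19576244604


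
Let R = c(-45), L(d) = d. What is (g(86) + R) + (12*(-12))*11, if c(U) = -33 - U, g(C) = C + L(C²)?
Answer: 5910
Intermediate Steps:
g(C) = C + C²
R = 12 (R = -33 - 1*(-45) = -33 + 45 = 12)
(g(86) + R) + (12*(-12))*11 = (86*(1 + 86) + 12) + (12*(-12))*11 = (86*87 + 12) - 144*11 = (7482 + 12) - 1584 = 7494 - 1584 = 5910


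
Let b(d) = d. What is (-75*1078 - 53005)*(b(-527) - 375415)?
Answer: 50321716410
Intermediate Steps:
(-75*1078 - 53005)*(b(-527) - 375415) = (-75*1078 - 53005)*(-527 - 375415) = (-80850 - 53005)*(-375942) = -133855*(-375942) = 50321716410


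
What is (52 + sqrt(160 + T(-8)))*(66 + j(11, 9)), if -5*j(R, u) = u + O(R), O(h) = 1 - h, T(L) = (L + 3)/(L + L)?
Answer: 17212/5 + 993*sqrt(285)/20 ≈ 4280.6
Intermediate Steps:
T(L) = (3 + L)/(2*L) (T(L) = (3 + L)/((2*L)) = (3 + L)*(1/(2*L)) = (3 + L)/(2*L))
j(R, u) = -1/5 - u/5 + R/5 (j(R, u) = -(u + (1 - R))/5 = -(1 + u - R)/5 = -1/5 - u/5 + R/5)
(52 + sqrt(160 + T(-8)))*(66 + j(11, 9)) = (52 + sqrt(160 + (1/2)*(3 - 8)/(-8)))*(66 + (-1/5 - 1/5*9 + (1/5)*11)) = (52 + sqrt(160 + (1/2)*(-1/8)*(-5)))*(66 + (-1/5 - 9/5 + 11/5)) = (52 + sqrt(160 + 5/16))*(66 + 1/5) = (52 + sqrt(2565/16))*(331/5) = (52 + 3*sqrt(285)/4)*(331/5) = 17212/5 + 993*sqrt(285)/20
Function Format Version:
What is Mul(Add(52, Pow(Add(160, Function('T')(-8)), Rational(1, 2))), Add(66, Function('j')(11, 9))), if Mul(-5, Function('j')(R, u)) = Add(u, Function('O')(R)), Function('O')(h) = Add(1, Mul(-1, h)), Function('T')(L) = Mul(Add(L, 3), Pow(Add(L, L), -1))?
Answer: Add(Rational(17212, 5), Mul(Rational(993, 20), Pow(285, Rational(1, 2)))) ≈ 4280.6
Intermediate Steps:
Function('T')(L) = Mul(Rational(1, 2), Pow(L, -1), Add(3, L)) (Function('T')(L) = Mul(Add(3, L), Pow(Mul(2, L), -1)) = Mul(Add(3, L), Mul(Rational(1, 2), Pow(L, -1))) = Mul(Rational(1, 2), Pow(L, -1), Add(3, L)))
Function('j')(R, u) = Add(Rational(-1, 5), Mul(Rational(-1, 5), u), Mul(Rational(1, 5), R)) (Function('j')(R, u) = Mul(Rational(-1, 5), Add(u, Add(1, Mul(-1, R)))) = Mul(Rational(-1, 5), Add(1, u, Mul(-1, R))) = Add(Rational(-1, 5), Mul(Rational(-1, 5), u), Mul(Rational(1, 5), R)))
Mul(Add(52, Pow(Add(160, Function('T')(-8)), Rational(1, 2))), Add(66, Function('j')(11, 9))) = Mul(Add(52, Pow(Add(160, Mul(Rational(1, 2), Pow(-8, -1), Add(3, -8))), Rational(1, 2))), Add(66, Add(Rational(-1, 5), Mul(Rational(-1, 5), 9), Mul(Rational(1, 5), 11)))) = Mul(Add(52, Pow(Add(160, Mul(Rational(1, 2), Rational(-1, 8), -5)), Rational(1, 2))), Add(66, Add(Rational(-1, 5), Rational(-9, 5), Rational(11, 5)))) = Mul(Add(52, Pow(Add(160, Rational(5, 16)), Rational(1, 2))), Add(66, Rational(1, 5))) = Mul(Add(52, Pow(Rational(2565, 16), Rational(1, 2))), Rational(331, 5)) = Mul(Add(52, Mul(Rational(3, 4), Pow(285, Rational(1, 2)))), Rational(331, 5)) = Add(Rational(17212, 5), Mul(Rational(993, 20), Pow(285, Rational(1, 2))))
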